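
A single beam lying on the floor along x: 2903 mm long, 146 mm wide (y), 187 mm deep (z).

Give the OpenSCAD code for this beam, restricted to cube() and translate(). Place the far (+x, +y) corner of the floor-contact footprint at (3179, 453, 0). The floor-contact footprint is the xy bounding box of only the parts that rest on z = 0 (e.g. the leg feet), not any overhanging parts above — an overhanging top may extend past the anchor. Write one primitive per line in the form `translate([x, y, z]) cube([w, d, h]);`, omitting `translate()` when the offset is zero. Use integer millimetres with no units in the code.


translate([276, 307, 0]) cube([2903, 146, 187]);


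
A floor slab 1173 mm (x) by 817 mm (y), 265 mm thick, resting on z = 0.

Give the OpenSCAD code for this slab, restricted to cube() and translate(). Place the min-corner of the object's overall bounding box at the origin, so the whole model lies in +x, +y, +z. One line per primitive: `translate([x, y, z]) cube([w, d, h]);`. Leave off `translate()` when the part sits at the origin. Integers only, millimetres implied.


cube([1173, 817, 265]);


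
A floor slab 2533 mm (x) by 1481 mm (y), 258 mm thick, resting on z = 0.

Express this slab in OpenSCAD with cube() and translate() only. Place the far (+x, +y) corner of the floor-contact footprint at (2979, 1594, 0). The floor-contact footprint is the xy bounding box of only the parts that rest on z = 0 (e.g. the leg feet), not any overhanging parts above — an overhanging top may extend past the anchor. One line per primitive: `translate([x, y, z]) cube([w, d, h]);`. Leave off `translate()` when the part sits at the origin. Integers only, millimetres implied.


translate([446, 113, 0]) cube([2533, 1481, 258]);


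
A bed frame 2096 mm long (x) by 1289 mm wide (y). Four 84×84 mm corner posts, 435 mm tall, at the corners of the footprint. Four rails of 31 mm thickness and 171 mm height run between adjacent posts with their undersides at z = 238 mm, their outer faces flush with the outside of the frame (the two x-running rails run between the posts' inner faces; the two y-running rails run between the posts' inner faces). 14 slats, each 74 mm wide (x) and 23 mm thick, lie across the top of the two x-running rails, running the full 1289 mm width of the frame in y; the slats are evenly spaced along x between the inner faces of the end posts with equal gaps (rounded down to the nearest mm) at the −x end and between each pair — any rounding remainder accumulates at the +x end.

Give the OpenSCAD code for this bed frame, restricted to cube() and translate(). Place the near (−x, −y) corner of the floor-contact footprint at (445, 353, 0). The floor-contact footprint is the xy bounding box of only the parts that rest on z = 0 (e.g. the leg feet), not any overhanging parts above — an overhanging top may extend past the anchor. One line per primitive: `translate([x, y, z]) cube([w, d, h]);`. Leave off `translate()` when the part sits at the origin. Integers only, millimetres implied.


translate([445, 353, 0]) cube([84, 84, 435]);
translate([445, 1558, 0]) cube([84, 84, 435]);
translate([2457, 353, 0]) cube([84, 84, 435]);
translate([2457, 1558, 0]) cube([84, 84, 435]);
translate([529, 353, 238]) cube([1928, 31, 171]);
translate([529, 1611, 238]) cube([1928, 31, 171]);
translate([445, 437, 238]) cube([31, 1121, 171]);
translate([2510, 437, 238]) cube([31, 1121, 171]);
translate([588, 353, 409]) cube([74, 1289, 23]);
translate([721, 353, 409]) cube([74, 1289, 23]);
translate([854, 353, 409]) cube([74, 1289, 23]);
translate([987, 353, 409]) cube([74, 1289, 23]);
translate([1120, 353, 409]) cube([74, 1289, 23]);
translate([1253, 353, 409]) cube([74, 1289, 23]);
translate([1386, 353, 409]) cube([74, 1289, 23]);
translate([1519, 353, 409]) cube([74, 1289, 23]);
translate([1652, 353, 409]) cube([74, 1289, 23]);
translate([1785, 353, 409]) cube([74, 1289, 23]);
translate([1918, 353, 409]) cube([74, 1289, 23]);
translate([2051, 353, 409]) cube([74, 1289, 23]);
translate([2184, 353, 409]) cube([74, 1289, 23]);
translate([2317, 353, 409]) cube([74, 1289, 23]);


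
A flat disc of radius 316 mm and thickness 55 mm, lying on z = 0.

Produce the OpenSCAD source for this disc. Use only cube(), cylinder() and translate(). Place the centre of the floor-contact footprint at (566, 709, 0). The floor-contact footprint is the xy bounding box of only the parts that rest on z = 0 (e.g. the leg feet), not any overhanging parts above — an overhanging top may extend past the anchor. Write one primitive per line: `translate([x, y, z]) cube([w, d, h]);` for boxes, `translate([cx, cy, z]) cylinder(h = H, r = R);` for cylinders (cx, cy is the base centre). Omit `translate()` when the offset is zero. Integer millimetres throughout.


translate([566, 709, 0]) cylinder(h = 55, r = 316);


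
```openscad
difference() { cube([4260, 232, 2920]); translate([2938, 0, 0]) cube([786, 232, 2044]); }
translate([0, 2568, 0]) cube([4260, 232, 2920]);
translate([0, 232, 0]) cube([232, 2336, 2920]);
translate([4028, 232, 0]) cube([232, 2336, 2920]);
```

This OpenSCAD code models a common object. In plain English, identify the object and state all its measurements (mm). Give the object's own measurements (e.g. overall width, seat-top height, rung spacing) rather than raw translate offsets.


A single room: four walls, each 2920 mm tall and 232 mm thick, enclosing an outside footprint 4260×2800 mm (x × y), no floor or roof. The front and back walls (−y and +y sides) run the full x-width; the side walls fit between their inner faces. A door opening 786 mm wide and 2044 mm tall is cut through the front wall from the floor up, its −x edge 2938 mm from the wall's −x end.


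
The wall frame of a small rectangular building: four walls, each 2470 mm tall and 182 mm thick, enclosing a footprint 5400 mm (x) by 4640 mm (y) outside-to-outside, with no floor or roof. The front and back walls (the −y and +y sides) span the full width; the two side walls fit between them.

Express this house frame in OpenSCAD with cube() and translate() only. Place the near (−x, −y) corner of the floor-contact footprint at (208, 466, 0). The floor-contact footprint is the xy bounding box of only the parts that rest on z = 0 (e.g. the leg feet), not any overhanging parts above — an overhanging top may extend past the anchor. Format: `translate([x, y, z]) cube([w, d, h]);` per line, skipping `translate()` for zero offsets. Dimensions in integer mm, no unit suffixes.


translate([208, 466, 0]) cube([5400, 182, 2470]);
translate([208, 4924, 0]) cube([5400, 182, 2470]);
translate([208, 648, 0]) cube([182, 4276, 2470]);
translate([5426, 648, 0]) cube([182, 4276, 2470]);


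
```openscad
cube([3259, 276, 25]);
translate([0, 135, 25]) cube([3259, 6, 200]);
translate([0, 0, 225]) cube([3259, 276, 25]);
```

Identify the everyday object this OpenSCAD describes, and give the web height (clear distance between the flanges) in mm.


An I-beam. The web height is 200 mm.

Two wide flanges with a thin centred web — an I-beam. Overall 250 mm minus two 25 mm flanges gives a web of 250 − 2·25 = 200 mm.


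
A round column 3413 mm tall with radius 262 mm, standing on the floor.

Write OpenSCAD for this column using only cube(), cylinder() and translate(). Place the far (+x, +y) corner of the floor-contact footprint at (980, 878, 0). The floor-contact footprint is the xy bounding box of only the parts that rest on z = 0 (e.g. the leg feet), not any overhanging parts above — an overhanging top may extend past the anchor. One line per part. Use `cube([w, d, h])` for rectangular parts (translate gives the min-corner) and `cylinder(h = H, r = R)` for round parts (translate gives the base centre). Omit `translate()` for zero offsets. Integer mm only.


translate([718, 616, 0]) cylinder(h = 3413, r = 262);


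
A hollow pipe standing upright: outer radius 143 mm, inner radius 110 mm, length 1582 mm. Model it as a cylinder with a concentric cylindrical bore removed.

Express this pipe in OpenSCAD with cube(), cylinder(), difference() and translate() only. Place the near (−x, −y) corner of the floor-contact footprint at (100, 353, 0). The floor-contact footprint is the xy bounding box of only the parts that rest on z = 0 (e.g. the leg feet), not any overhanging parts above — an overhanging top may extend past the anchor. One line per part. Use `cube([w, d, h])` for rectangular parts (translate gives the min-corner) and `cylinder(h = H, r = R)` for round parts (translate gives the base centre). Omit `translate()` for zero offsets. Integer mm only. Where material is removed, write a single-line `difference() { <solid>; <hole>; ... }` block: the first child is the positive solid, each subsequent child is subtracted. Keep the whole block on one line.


difference() { translate([243, 496, 0]) cylinder(h = 1582, r = 143); translate([243, 496, 0]) cylinder(h = 1582, r = 110); }


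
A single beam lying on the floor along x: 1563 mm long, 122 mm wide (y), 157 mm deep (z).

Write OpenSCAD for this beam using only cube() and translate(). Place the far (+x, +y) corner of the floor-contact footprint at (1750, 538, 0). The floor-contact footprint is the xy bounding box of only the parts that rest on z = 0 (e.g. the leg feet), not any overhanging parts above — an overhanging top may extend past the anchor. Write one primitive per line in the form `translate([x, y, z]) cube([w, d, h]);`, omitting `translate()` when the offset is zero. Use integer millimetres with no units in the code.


translate([187, 416, 0]) cube([1563, 122, 157]);


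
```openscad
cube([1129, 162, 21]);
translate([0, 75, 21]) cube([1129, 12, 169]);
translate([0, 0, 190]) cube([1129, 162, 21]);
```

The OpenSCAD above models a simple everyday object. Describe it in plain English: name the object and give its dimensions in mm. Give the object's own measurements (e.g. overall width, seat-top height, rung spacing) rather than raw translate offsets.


An I-beam lying along x, 1129 mm long. Overall section height 211 mm. Two flanges 162 mm wide (y) and 21 mm thick, one on the floor and one at the top; a web 12 mm thick runs between them, centred on the flange width.


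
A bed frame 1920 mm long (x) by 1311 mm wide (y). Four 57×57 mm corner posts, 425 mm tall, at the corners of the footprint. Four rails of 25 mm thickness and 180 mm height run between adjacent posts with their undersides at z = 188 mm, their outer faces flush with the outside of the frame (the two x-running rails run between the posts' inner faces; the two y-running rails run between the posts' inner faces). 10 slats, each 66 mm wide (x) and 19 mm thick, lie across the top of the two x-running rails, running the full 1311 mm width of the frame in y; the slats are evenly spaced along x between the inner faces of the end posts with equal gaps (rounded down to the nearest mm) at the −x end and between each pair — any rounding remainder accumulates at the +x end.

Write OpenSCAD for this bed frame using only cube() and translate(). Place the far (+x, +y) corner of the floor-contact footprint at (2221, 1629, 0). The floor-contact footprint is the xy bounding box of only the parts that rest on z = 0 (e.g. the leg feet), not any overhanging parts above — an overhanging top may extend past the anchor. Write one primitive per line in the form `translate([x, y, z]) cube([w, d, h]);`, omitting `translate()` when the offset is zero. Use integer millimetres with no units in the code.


translate([301, 318, 0]) cube([57, 57, 425]);
translate([301, 1572, 0]) cube([57, 57, 425]);
translate([2164, 318, 0]) cube([57, 57, 425]);
translate([2164, 1572, 0]) cube([57, 57, 425]);
translate([358, 318, 188]) cube([1806, 25, 180]);
translate([358, 1604, 188]) cube([1806, 25, 180]);
translate([301, 375, 188]) cube([25, 1197, 180]);
translate([2196, 375, 188]) cube([25, 1197, 180]);
translate([462, 318, 368]) cube([66, 1311, 19]);
translate([632, 318, 368]) cube([66, 1311, 19]);
translate([802, 318, 368]) cube([66, 1311, 19]);
translate([972, 318, 368]) cube([66, 1311, 19]);
translate([1142, 318, 368]) cube([66, 1311, 19]);
translate([1312, 318, 368]) cube([66, 1311, 19]);
translate([1482, 318, 368]) cube([66, 1311, 19]);
translate([1652, 318, 368]) cube([66, 1311, 19]);
translate([1822, 318, 368]) cube([66, 1311, 19]);
translate([1992, 318, 368]) cube([66, 1311, 19]);


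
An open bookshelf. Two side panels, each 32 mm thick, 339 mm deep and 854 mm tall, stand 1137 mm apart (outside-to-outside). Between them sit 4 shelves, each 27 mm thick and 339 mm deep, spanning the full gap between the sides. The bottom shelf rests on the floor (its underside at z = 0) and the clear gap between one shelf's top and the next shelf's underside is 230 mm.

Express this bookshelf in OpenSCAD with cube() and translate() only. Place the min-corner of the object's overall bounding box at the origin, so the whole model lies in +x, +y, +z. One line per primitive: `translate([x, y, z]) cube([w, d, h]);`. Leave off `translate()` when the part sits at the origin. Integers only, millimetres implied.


cube([32, 339, 854]);
translate([1105, 0, 0]) cube([32, 339, 854]);
translate([32, 0, 0]) cube([1073, 339, 27]);
translate([32, 0, 257]) cube([1073, 339, 27]);
translate([32, 0, 514]) cube([1073, 339, 27]);
translate([32, 0, 771]) cube([1073, 339, 27]);


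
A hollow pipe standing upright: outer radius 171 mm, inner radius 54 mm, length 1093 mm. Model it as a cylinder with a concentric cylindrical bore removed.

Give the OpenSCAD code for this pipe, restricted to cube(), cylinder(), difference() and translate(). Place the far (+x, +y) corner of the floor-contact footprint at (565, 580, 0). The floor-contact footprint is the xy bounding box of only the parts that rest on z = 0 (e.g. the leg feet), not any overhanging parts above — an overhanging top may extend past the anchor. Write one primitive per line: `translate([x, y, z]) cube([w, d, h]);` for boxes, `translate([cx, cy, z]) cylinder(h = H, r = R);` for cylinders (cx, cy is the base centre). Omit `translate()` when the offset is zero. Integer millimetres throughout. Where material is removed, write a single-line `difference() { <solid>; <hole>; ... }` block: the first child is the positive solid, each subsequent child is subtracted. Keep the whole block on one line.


difference() { translate([394, 409, 0]) cylinder(h = 1093, r = 171); translate([394, 409, 0]) cylinder(h = 1093, r = 54); }


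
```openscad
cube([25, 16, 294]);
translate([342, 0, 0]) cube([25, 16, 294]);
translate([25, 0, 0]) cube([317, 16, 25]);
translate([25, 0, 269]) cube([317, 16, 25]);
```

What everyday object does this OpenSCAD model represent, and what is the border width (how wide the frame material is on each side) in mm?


A picture frame. The border width is 25 mm.

Four thin pieces enclosing a rectangular opening — a picture frame. The two full-height stiles are 294 mm tall; the top rail sits at z = 269 and is 25 mm tall, so the border above the opening is 294 − 269 = 25 mm, matching the stile x-width.


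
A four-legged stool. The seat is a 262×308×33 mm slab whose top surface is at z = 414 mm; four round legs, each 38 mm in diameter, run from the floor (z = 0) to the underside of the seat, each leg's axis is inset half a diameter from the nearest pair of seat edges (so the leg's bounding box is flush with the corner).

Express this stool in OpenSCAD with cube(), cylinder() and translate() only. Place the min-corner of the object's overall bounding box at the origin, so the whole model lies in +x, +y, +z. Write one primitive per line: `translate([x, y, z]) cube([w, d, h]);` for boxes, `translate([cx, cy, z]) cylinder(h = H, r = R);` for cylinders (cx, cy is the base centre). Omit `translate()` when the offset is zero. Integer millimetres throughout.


// leg_h = 414 - 33 = 381
translate([0, 0, 381]) cube([262, 308, 33]);
translate([19, 19, 0]) cylinder(h = 381, r = 19);
translate([243, 19, 0]) cylinder(h = 381, r = 19);
translate([19, 289, 0]) cylinder(h = 381, r = 19);
translate([243, 289, 0]) cylinder(h = 381, r = 19);


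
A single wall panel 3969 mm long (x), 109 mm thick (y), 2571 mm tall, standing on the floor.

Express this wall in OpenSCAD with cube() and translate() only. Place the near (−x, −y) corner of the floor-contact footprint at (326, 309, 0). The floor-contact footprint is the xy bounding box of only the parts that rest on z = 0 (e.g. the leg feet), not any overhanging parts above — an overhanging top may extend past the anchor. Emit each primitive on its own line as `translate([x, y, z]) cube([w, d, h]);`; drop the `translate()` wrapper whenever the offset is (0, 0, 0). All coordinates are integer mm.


translate([326, 309, 0]) cube([3969, 109, 2571]);


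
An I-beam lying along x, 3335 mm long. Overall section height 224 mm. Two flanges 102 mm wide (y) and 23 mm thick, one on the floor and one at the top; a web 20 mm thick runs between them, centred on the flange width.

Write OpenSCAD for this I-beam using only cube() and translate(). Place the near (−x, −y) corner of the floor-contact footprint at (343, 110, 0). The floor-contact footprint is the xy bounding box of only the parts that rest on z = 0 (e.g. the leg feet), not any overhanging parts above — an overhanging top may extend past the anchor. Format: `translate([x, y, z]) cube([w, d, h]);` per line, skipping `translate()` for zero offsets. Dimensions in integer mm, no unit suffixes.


translate([343, 110, 0]) cube([3335, 102, 23]);
translate([343, 151, 23]) cube([3335, 20, 178]);
translate([343, 110, 201]) cube([3335, 102, 23]);


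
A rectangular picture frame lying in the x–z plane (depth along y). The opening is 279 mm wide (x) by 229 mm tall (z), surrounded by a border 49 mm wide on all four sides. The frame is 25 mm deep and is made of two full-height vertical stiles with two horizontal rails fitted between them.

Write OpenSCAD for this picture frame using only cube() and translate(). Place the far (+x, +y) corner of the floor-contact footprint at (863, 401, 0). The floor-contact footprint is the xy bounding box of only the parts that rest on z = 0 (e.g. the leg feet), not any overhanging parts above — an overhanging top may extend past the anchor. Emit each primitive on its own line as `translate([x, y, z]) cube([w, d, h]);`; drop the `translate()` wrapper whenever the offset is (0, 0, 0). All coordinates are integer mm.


translate([486, 376, 0]) cube([49, 25, 327]);
translate([814, 376, 0]) cube([49, 25, 327]);
translate([535, 376, 0]) cube([279, 25, 49]);
translate([535, 376, 278]) cube([279, 25, 49]);


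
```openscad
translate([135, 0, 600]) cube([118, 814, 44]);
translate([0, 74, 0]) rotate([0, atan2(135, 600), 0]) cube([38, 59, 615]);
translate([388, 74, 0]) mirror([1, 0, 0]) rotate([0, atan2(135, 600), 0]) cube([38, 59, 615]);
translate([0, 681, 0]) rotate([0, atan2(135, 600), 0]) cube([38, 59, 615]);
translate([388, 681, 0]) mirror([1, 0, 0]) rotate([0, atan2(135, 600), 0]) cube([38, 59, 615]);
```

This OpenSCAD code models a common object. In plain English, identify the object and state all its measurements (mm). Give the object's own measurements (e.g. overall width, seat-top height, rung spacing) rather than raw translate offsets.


A sawhorse. A 118×814×44 mm beam (x, y, z) sits on two A-frame leg pairs. Each pair is two raked legs of 38×59 mm section (59 mm along y) splaying symmetrically in x. Each leg rises 600 mm vertically over 135 mm of horizontal reach and is 615 mm long along its own axis. Every leg's outer bottom edge rests on the floor and its outer top edge meets a bottom edge of the beam — the left legs (tilting toward +x) meet the beam's −x bottom edge, the right legs (their mirror images, tilting toward −x) meet its +x bottom edge — so the leg tops tuck under the beam, the beam's underside is 600 mm above the floor, and the feet are 388 mm apart outside-to-outside with the beam centred between them. The two leg pairs are set in 74 mm from either end of the beam.


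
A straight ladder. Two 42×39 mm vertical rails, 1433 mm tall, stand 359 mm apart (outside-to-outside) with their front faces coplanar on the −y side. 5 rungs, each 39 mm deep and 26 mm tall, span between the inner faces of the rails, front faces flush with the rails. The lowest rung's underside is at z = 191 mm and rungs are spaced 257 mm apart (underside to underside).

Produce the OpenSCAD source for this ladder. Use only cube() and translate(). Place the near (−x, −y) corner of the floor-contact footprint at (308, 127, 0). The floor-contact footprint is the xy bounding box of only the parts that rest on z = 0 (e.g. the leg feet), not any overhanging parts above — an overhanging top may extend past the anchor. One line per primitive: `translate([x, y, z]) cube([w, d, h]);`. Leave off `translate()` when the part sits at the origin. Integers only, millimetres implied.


translate([308, 127, 0]) cube([42, 39, 1433]);
translate([625, 127, 0]) cube([42, 39, 1433]);
translate([350, 127, 191]) cube([275, 39, 26]);
translate([350, 127, 448]) cube([275, 39, 26]);
translate([350, 127, 705]) cube([275, 39, 26]);
translate([350, 127, 962]) cube([275, 39, 26]);
translate([350, 127, 1219]) cube([275, 39, 26]);


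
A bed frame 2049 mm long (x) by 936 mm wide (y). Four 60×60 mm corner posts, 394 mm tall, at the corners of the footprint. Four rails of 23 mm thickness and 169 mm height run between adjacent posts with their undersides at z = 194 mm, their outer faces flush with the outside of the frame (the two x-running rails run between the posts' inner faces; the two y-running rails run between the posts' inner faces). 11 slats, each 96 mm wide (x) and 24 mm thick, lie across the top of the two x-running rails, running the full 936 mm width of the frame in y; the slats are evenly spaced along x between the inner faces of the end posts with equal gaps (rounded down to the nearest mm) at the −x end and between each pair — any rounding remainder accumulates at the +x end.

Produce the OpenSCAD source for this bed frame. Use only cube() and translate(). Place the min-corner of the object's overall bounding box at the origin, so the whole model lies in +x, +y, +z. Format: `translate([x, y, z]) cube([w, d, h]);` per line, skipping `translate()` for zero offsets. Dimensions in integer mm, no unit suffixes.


cube([60, 60, 394]);
translate([0, 876, 0]) cube([60, 60, 394]);
translate([1989, 0, 0]) cube([60, 60, 394]);
translate([1989, 876, 0]) cube([60, 60, 394]);
translate([60, 0, 194]) cube([1929, 23, 169]);
translate([60, 913, 194]) cube([1929, 23, 169]);
translate([0, 60, 194]) cube([23, 816, 169]);
translate([2026, 60, 194]) cube([23, 816, 169]);
translate([132, 0, 363]) cube([96, 936, 24]);
translate([300, 0, 363]) cube([96, 936, 24]);
translate([468, 0, 363]) cube([96, 936, 24]);
translate([636, 0, 363]) cube([96, 936, 24]);
translate([804, 0, 363]) cube([96, 936, 24]);
translate([972, 0, 363]) cube([96, 936, 24]);
translate([1140, 0, 363]) cube([96, 936, 24]);
translate([1308, 0, 363]) cube([96, 936, 24]);
translate([1476, 0, 363]) cube([96, 936, 24]);
translate([1644, 0, 363]) cube([96, 936, 24]);
translate([1812, 0, 363]) cube([96, 936, 24]);


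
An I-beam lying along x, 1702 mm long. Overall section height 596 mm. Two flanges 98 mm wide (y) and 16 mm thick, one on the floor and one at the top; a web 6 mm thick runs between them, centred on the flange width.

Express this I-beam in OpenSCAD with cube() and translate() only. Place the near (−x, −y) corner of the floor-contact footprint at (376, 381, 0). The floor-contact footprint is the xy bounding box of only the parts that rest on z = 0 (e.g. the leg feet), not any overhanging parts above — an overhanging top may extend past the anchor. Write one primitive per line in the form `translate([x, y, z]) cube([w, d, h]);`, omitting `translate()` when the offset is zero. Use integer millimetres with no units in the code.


translate([376, 381, 0]) cube([1702, 98, 16]);
translate([376, 427, 16]) cube([1702, 6, 564]);
translate([376, 381, 580]) cube([1702, 98, 16]);


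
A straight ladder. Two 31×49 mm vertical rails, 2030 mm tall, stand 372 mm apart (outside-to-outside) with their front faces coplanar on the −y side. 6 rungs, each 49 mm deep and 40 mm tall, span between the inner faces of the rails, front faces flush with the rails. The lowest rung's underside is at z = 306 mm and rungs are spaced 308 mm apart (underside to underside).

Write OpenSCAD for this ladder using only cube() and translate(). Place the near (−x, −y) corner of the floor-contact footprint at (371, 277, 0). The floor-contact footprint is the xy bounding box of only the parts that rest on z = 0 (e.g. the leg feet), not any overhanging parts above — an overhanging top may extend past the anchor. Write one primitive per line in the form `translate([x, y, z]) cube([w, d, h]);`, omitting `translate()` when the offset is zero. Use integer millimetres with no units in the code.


// rung span = 372 - 2*31 = 310
// rung[k] z = 306 + k*308
translate([371, 277, 0]) cube([31, 49, 2030]);
translate([712, 277, 0]) cube([31, 49, 2030]);
translate([402, 277, 306]) cube([310, 49, 40]);
translate([402, 277, 614]) cube([310, 49, 40]);
translate([402, 277, 922]) cube([310, 49, 40]);
translate([402, 277, 1230]) cube([310, 49, 40]);
translate([402, 277, 1538]) cube([310, 49, 40]);
translate([402, 277, 1846]) cube([310, 49, 40]);


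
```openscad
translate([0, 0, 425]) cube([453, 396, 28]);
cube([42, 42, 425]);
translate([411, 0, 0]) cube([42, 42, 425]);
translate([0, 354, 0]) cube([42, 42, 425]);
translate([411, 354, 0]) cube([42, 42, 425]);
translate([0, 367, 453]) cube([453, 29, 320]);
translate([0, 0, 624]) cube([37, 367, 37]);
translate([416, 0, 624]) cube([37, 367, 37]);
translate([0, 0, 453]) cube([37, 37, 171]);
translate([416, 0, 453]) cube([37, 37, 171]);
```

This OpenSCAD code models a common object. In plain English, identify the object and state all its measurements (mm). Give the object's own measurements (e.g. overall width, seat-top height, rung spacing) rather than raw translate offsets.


A chair. The seat is a 453×396×28 mm slab with its top at z = 453 mm, on four 42×42 mm corner legs (flush with the seat edges, standing on z = 0). A flat backrest 29 mm thick, 320 mm tall, spans the full seat width and rises from the seat top along its +y edge, rear face flush with the rear of the seat. Two armrests of 37×37 mm section run along each side from the seat's front edge to the front of the backrest, top faces 208 mm above the seat top and outer faces flush with the seat's x-edges; a 37×37 mm post under the front of each armrest stands on the seat at the front corner.


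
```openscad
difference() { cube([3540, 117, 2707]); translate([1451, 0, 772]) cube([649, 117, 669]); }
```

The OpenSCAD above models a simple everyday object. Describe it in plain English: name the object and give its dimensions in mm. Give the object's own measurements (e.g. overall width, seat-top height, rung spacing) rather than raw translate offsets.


A wall 3540 mm long (x), 117 mm thick (y), 2707 mm tall, with a rectangular window opening cut through it. The opening is 649 mm wide and 669 mm tall; its sill is at z = 772 mm and its near (−x) edge is 1451 mm from the wall's −x end. The opening passes through the full wall thickness.


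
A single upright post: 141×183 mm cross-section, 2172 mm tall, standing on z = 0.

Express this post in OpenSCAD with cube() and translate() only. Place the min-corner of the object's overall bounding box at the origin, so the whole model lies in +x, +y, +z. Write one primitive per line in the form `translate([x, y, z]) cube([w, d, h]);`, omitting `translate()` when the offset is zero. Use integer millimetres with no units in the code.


cube([141, 183, 2172]);


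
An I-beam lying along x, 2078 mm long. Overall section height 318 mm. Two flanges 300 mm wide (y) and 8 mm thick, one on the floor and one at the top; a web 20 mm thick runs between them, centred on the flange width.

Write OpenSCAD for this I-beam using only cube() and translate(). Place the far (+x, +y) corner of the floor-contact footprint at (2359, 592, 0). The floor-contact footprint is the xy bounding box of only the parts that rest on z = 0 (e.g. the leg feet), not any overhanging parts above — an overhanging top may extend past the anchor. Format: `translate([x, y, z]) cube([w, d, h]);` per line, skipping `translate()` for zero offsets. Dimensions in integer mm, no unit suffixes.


translate([281, 292, 0]) cube([2078, 300, 8]);
translate([281, 432, 8]) cube([2078, 20, 302]);
translate([281, 292, 310]) cube([2078, 300, 8]);


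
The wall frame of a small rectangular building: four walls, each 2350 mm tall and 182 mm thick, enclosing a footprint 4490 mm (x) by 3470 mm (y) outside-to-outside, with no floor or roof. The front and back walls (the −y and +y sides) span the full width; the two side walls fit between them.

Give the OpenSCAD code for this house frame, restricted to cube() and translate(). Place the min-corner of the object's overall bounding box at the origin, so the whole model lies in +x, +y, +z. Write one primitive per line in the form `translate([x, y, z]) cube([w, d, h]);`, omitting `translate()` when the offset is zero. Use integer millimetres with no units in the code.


cube([4490, 182, 2350]);
translate([0, 3288, 0]) cube([4490, 182, 2350]);
translate([0, 182, 0]) cube([182, 3106, 2350]);
translate([4308, 182, 0]) cube([182, 3106, 2350]);


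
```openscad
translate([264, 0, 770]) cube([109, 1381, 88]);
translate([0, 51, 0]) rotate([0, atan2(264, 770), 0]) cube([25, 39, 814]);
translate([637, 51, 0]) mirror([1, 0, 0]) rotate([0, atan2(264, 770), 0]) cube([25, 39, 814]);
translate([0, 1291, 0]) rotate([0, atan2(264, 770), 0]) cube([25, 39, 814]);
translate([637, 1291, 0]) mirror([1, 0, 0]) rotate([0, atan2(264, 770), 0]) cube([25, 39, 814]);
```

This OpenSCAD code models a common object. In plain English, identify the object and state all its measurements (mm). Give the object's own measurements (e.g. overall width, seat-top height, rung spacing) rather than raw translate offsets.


A sawhorse. A 109×1381×88 mm beam (x, y, z) sits on two A-frame leg pairs. Each pair is two raked legs of 25×39 mm section (39 mm along y) splaying symmetrically in x. Each leg rises 770 mm vertically over 264 mm of horizontal reach and is 814 mm long along its own axis. Every leg's outer bottom edge rests on the floor and its outer top edge meets a bottom edge of the beam — the left legs (tilting toward +x) meet the beam's −x bottom edge, the right legs (their mirror images, tilting toward −x) meet its +x bottom edge — so the leg tops tuck under the beam, the beam's underside is 770 mm above the floor, and the feet are 637 mm apart outside-to-outside with the beam centred between them. The two leg pairs are set in 51 mm from either end of the beam.


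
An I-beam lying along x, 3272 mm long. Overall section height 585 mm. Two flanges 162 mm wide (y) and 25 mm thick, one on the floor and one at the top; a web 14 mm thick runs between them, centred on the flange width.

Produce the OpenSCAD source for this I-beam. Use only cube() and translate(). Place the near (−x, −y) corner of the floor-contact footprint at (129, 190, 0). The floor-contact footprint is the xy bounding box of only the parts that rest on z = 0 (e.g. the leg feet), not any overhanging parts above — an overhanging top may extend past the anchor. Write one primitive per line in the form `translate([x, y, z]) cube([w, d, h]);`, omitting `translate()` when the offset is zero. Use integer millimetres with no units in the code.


translate([129, 190, 0]) cube([3272, 162, 25]);
translate([129, 264, 25]) cube([3272, 14, 535]);
translate([129, 190, 560]) cube([3272, 162, 25]);


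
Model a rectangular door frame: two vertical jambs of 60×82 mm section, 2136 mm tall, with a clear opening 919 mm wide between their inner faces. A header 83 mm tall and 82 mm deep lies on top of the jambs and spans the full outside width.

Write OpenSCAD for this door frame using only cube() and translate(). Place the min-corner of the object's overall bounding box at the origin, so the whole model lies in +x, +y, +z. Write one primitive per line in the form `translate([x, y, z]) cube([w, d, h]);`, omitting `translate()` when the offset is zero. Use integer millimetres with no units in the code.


cube([60, 82, 2136]);
translate([979, 0, 0]) cube([60, 82, 2136]);
translate([0, 0, 2136]) cube([1039, 82, 83]);


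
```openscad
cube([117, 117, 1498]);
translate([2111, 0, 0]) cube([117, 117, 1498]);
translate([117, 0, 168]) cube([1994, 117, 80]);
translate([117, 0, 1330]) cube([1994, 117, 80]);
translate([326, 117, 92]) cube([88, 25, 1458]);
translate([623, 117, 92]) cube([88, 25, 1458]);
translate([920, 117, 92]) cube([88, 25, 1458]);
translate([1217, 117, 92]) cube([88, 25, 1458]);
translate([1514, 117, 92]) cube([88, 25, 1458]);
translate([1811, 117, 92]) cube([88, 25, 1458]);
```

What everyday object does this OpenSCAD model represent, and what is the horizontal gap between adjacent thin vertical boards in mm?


A fence section. The picket gap is 209 mm.

Two posts, two rails, 6 pickets — a fence section. Span 1994 mm holds 6 pickets of 88 mm with 7 equal gaps: ⌊(1994 − 6·88) / 7⌋ = 209 mm.


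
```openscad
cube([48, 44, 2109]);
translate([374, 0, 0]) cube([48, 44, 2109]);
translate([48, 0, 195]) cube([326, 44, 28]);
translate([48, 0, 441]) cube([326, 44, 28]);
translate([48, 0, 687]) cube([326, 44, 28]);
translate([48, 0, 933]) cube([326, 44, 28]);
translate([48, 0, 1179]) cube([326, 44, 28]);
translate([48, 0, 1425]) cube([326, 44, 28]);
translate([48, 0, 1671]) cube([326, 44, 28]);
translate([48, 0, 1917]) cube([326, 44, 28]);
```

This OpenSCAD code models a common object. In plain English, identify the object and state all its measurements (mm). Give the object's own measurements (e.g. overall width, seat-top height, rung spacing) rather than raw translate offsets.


A straight ladder. Two 48×44 mm vertical rails, 2109 mm tall, stand 422 mm apart (outside-to-outside) with their front faces coplanar on the −y side. 8 rungs, each 44 mm deep and 28 mm tall, span between the inner faces of the rails, front faces flush with the rails. The lowest rung's underside is at z = 195 mm and rungs are spaced 246 mm apart (underside to underside).


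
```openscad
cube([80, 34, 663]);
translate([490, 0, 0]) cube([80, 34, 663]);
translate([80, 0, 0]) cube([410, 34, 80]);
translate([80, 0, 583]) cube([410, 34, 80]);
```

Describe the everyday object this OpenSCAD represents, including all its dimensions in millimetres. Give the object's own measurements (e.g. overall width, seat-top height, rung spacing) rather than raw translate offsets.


A rectangular picture frame lying in the x–z plane (depth along y). The opening is 410 mm wide (x) by 503 mm tall (z), surrounded by a border 80 mm wide on all four sides. The frame is 34 mm deep and is made of two full-height vertical stiles with two horizontal rails fitted between them.


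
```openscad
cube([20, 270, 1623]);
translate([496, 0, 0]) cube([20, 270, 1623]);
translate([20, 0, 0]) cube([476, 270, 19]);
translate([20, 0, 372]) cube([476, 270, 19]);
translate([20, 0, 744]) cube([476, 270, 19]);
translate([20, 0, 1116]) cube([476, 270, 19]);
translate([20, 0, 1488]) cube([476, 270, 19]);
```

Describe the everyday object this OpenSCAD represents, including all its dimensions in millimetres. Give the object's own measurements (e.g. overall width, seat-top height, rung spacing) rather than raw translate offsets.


An open bookshelf. Two side panels, each 20 mm thick, 270 mm deep and 1623 mm tall, stand 516 mm apart (outside-to-outside). Between them sit 5 shelves, each 19 mm thick and 270 mm deep, spanning the full gap between the sides. The bottom shelf rests on the floor (its underside at z = 0) and the clear gap between one shelf's top and the next shelf's underside is 353 mm.


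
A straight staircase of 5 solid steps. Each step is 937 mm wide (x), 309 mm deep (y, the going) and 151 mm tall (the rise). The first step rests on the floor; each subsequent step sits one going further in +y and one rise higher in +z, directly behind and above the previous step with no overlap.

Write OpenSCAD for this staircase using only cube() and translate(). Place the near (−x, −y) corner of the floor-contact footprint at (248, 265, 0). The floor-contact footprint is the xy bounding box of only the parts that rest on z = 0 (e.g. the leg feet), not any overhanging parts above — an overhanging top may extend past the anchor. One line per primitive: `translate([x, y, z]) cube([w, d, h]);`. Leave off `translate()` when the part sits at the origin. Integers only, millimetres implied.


translate([248, 265, 0]) cube([937, 309, 151]);
translate([248, 574, 151]) cube([937, 309, 151]);
translate([248, 883, 302]) cube([937, 309, 151]);
translate([248, 1192, 453]) cube([937, 309, 151]);
translate([248, 1501, 604]) cube([937, 309, 151]);


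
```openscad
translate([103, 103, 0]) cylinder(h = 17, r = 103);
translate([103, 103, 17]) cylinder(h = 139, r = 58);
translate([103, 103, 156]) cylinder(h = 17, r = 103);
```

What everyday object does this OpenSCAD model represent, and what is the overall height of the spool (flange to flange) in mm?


A spool. The overall height is 173 mm.

Three coaxial cylinders, large–small–large — a spool. Two 17 mm flanges and a 139 mm core give 17 + 139 + 17 = 173 mm.


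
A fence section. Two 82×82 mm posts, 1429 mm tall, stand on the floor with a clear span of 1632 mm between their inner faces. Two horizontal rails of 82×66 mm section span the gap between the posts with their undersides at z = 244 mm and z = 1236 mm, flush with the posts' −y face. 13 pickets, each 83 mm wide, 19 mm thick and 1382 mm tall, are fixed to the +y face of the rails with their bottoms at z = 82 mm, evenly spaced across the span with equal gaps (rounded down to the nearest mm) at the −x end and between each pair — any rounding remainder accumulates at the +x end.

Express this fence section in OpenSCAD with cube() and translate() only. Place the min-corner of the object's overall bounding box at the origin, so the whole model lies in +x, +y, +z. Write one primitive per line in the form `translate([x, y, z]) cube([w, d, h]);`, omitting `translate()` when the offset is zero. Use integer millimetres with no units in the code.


cube([82, 82, 1429]);
translate([1714, 0, 0]) cube([82, 82, 1429]);
translate([82, 0, 244]) cube([1632, 82, 66]);
translate([82, 0, 1236]) cube([1632, 82, 66]);
translate([121, 82, 82]) cube([83, 19, 1382]);
translate([243, 82, 82]) cube([83, 19, 1382]);
translate([365, 82, 82]) cube([83, 19, 1382]);
translate([487, 82, 82]) cube([83, 19, 1382]);
translate([609, 82, 82]) cube([83, 19, 1382]);
translate([731, 82, 82]) cube([83, 19, 1382]);
translate([853, 82, 82]) cube([83, 19, 1382]);
translate([975, 82, 82]) cube([83, 19, 1382]);
translate([1097, 82, 82]) cube([83, 19, 1382]);
translate([1219, 82, 82]) cube([83, 19, 1382]);
translate([1341, 82, 82]) cube([83, 19, 1382]);
translate([1463, 82, 82]) cube([83, 19, 1382]);
translate([1585, 82, 82]) cube([83, 19, 1382]);


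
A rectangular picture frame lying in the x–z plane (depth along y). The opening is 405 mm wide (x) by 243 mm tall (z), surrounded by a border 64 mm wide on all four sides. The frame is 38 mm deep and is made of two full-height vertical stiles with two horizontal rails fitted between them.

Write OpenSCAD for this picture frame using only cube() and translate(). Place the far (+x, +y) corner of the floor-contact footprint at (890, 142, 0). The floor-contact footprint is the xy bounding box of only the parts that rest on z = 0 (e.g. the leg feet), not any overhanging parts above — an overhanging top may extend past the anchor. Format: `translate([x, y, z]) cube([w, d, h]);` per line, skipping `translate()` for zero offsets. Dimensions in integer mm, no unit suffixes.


translate([357, 104, 0]) cube([64, 38, 371]);
translate([826, 104, 0]) cube([64, 38, 371]);
translate([421, 104, 0]) cube([405, 38, 64]);
translate([421, 104, 307]) cube([405, 38, 64]);
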